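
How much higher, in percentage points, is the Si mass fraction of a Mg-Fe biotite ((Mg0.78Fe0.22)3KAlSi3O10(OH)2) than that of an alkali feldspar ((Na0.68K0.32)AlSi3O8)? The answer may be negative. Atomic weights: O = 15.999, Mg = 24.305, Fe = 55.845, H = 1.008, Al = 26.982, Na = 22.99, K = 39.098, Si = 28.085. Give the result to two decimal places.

-12.28 percentage points

Si in (Mg0.78Fe0.22)3KAlSi3O10(OH)2: molar mass 438.070 g/mol; 3×28.085 = 84.255 g → 19.23 wt%.
Si in (Na0.68K0.32)AlSi3O8: molar mass 267.374 g/mol; 3×28.085 = 84.255 g → 31.51 wt%.
Difference = 19.23 − 31.51 = -12.28 percentage points.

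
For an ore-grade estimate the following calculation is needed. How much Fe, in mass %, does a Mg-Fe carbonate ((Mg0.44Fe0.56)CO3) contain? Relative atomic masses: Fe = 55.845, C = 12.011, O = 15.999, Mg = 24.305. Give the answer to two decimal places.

M((Mg0.44Fe0.56)CO3) = 101.975 g/mol.
Fe contributes 0.56 × 55.845 = 31.273 g per mole.
31.273/101.975 = 0.3067 → 30.67%.

30.67 mass %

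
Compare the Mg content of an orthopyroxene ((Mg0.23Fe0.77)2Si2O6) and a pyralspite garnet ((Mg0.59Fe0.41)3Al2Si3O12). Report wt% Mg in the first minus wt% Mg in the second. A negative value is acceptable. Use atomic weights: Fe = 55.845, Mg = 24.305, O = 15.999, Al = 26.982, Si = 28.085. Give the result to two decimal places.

Mg in (Mg0.23Fe0.77)2Si2O6: molar mass 249.346 g/mol; 0.46×24.305 = 11.180 g → 4.48 wt%.
Mg in (Mg0.59Fe0.41)3Al2Si3O12: molar mass 441.916 g/mol; 1.77×24.305 = 43.020 g → 9.73 wt%.
Difference = 4.48 − 9.73 = -5.25 percentage points.

-5.25 percentage points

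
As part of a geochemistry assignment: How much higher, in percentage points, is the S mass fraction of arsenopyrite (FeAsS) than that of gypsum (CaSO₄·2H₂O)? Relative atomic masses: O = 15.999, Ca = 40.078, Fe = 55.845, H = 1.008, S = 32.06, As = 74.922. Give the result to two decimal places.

1.07 percentage points

M(FeAsS) = 162.827 g/mol, so wt% S = 32.060/162.827 × 100 = 19.69%.
M(CaSO₄·2H₂O) = 172.164 g/mol, so wt% S = 32.060/172.164 × 100 = 18.62%.
19.69 − 18.62 = 1.07 pp.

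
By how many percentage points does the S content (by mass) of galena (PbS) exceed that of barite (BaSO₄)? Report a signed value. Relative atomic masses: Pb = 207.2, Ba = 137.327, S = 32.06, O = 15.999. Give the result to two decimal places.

S in PbS: molar mass 239.260 g/mol; 1×32.06 = 32.060 g → 13.40 wt%.
S in BaSO₄: molar mass 233.383 g/mol; 1×32.06 = 32.060 g → 13.74 wt%.
Difference = 13.40 − 13.74 = -0.34 percentage points.

-0.34 percentage points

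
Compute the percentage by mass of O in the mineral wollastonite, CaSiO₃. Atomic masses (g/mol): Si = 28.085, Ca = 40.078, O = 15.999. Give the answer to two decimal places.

41.32 wt%

Formula mass = 1*40.078 + 1*28.085 + 3*15.999 = 116.160 g/mol, of which 47.997 g is O.
So O makes up 47.997/116.160 = 0.4132 of the mass, i.e. 41.32%.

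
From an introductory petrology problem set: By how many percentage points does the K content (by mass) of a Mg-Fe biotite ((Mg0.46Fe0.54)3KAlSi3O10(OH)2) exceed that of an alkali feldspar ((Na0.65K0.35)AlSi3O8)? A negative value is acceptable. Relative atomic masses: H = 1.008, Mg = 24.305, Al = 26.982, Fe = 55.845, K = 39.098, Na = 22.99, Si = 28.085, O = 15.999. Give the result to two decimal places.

3.24 percentage points

K in (Mg0.46Fe0.54)3KAlSi3O10(OH)2: molar mass 468.349 g/mol; 1×39.098 = 39.098 g → 8.35 wt%.
K in (Na0.65K0.35)AlSi3O8: molar mass 267.857 g/mol; 0.35×39.098 = 13.684 g → 5.11 wt%.
Difference = 8.35 − 5.11 = 3.24 percentage points.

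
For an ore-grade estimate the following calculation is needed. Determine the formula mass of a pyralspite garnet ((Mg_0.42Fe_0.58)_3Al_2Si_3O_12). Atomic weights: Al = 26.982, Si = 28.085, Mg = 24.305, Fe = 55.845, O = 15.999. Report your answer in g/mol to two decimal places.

458.00 g/mol

M = 1.26·24.305 + 1.74·55.845 + 2·26.982 + 3·28.085 + 12·15.999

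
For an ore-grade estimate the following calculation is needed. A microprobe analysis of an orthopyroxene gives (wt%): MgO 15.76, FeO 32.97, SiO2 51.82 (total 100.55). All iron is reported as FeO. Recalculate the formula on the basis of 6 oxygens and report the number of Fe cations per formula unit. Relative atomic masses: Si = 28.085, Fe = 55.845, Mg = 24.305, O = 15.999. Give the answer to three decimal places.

15.76 wt% MgO ÷ 40.304 g/mol = 0.39103 mol, giving 0.39103 Mg and 0.39103 O.
32.97 wt% FeO ÷ 71.844 g/mol = 0.45891 mol, giving 0.45891 Fe and 0.45891 O.
51.82 wt% SiO2 ÷ 60.083 g/mol = 0.86247 mol, giving 0.86247 Si and 1.72494 O.
Oxygen sums to 2.57488; scaling by 6/2.57488 = 2.33021 puts the formula on 6 O.
Fe: 0.45891 × 2.33021 = 1.069 atoms per formula unit.

1.069 Fe apfu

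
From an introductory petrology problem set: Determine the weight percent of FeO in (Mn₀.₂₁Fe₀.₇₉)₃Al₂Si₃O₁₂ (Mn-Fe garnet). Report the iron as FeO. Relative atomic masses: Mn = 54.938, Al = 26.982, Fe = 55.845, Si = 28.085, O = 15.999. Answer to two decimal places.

34.25 wt%

Molar mass of (Mn₀.₂₁Fe₀.₇₉)₃Al₂Si₃O₁₂ = 0.63*54.938 + 2.37*55.845 + 2*26.982 + 3*28.085 + 12*15.999 = 497.171 g/mol.
Each formula unit contains 2.37 Fe, equivalent to 2.37/1 = 2.3700 mol FeO.
M(FeO) = 1×55.845 + 1×15.999 = 71.844 g/mol.
Mass of FeO per formula unit = 2.3700 × 71.844 = 170.270 g.
FeO wt% = 170.270 / 497.171 × 100 = 34.25%.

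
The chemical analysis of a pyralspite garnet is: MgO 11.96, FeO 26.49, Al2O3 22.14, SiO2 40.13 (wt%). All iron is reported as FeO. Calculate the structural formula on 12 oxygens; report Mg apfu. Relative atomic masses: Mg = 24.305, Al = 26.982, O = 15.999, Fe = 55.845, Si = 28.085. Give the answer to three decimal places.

1.342 Mg apfu

MgO (M=40.304): mol = 0.29674; Mg = 0.29674, O = 0.29674.
FeO (M=71.844): mol = 0.36872; Fe = 0.36872, O = 0.36872.
Al2O3 (M=101.961): mol = 0.21714; Al = 0.43428, O = 0.65142.
SiO2 (M=60.083): mol = 0.66791; Si = 0.66791, O = 1.33582.
ΣO = 2.65270; factor = 12/ΣO = 4.52369.
Mg apfu = 0.29674 × 4.52369 = 1.342.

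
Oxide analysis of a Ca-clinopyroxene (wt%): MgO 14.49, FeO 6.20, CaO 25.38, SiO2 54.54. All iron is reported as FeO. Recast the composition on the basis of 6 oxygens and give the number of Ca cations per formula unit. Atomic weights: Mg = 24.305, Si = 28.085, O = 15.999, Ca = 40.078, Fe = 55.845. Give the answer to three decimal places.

MgO: 14.49/40.304 = 0.35952 mol → 0.35952 mol Mg, 0.35952 mol O.
FeO: 6.20/71.844 = 0.08630 mol → 0.08630 mol Fe, 0.08630 mol O.
CaO: 25.38/56.077 = 0.45259 mol → 0.45259 mol Ca, 0.45259 mol O.
SiO2: 54.54/60.083 = 0.90774 mol → 0.90774 mol Si, 1.81548 mol O.
Total oxygen = 2.71389 mol. Normalization factor = 6/2.71389 = 2.21085.
Ca per 6 O = 0.45259 × 2.21085 = 1.001.

1.001 Ca apfu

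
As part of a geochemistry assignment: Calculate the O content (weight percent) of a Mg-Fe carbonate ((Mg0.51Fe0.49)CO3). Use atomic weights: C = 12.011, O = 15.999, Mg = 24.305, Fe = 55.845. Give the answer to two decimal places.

Formula mass = 0.51×24.305 + 0.49×55.845 + 1×12.011 + 3×15.999 = 99.768 g/mol, of which 47.997 g is O.
So O makes up 47.997/99.768 = 0.4811 of the mass, i.e. 48.11%.

48.11 weight percent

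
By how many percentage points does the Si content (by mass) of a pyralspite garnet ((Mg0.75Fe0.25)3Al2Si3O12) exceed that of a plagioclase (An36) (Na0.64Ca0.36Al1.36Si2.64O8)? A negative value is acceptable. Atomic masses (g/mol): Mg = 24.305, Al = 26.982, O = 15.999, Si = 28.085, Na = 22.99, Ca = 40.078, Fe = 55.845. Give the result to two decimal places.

-7.93 percentage points

M((Mg0.75Fe0.25)3Al2Si3O12) = 426.777 g/mol, so wt% Si = 84.255/426.777 × 100 = 19.74%.
M(Na0.64Ca0.36Al1.36Si2.64O8) = 267.974 g/mol, so wt% Si = 74.144/267.974 × 100 = 27.67%.
19.74 − 27.67 = -7.93 pp.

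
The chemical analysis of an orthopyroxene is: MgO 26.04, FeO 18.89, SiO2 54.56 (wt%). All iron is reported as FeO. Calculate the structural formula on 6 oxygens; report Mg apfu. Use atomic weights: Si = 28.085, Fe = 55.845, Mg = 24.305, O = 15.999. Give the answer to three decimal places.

MgO (M=40.304): mol = 0.64609; Mg = 0.64609, O = 0.64609.
FeO (M=71.844): mol = 0.26293; Fe = 0.26293, O = 0.26293.
SiO2 (M=60.083): mol = 0.90808; Si = 0.90808, O = 1.81616.
ΣO = 2.72518; factor = 6/ΣO = 2.20169.
Mg apfu = 0.64609 × 2.20169 = 1.422.

1.422 Mg apfu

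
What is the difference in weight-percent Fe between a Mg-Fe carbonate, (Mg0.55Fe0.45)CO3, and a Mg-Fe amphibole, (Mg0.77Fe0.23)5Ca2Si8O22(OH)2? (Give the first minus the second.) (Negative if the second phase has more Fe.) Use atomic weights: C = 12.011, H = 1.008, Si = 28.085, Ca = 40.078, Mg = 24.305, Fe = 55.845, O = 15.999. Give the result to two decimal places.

17.94 percentage points

Fe in (Mg0.55Fe0.45)CO3: molar mass 98.506 g/mol; 0.45×55.845 = 25.130 g → 25.51 wt%.
Fe in (Mg0.77Fe0.23)5Ca2Si8O22(OH)2: molar mass 848.624 g/mol; 1.15×55.845 = 64.222 g → 7.57 wt%.
Difference = 25.51 − 7.57 = 17.94 percentage points.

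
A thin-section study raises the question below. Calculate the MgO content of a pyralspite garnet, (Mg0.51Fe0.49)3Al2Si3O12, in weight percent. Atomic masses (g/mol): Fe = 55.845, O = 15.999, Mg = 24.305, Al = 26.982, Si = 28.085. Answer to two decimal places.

13.72 wt%

Formula mass = 449.486 g/mol.
1.53 Mg → 1.5300 mol MgO per formula unit; M(MgO) = 40.304, so MgO mass = 61.665 g.
61.665/449.486 × 100 = 13.72 wt%.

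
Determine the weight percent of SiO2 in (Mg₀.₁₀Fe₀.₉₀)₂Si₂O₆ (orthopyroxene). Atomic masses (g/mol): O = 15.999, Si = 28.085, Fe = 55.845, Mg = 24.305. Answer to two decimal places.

46.66 wt%

Formula mass = 257.546 g/mol.
2 Si → 2.0000 mol SiO2 per formula unit; M(SiO2) = 60.083, so SiO2 mass = 120.166 g.
120.166/257.546 × 100 = 46.66 wt%.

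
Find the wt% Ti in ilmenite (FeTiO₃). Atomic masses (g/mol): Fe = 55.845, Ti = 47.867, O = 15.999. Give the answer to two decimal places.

31.55 weight percent

M(FeTiO₃) = 151.709 g/mol.
Ti contributes 1 × 47.867 = 47.867 g per mole.
47.867/151.709 = 0.3155 → 31.55%.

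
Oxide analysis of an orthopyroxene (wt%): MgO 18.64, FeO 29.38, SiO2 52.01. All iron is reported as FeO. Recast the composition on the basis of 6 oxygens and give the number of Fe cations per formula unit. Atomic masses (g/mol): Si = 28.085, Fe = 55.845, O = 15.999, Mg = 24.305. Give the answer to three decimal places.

MgO: 18.64/40.304 = 0.46249 mol → 0.46249 mol Mg, 0.46249 mol O.
FeO: 29.38/71.844 = 0.40894 mol → 0.40894 mol Fe, 0.40894 mol O.
SiO2: 52.01/60.083 = 0.86564 mol → 0.86564 mol Si, 1.73128 mol O.
Total oxygen = 2.60271 mol. Normalization factor = 6/2.60271 = 2.30529.
Fe per 6 O = 0.40894 × 2.30529 = 0.943.

0.943 Fe apfu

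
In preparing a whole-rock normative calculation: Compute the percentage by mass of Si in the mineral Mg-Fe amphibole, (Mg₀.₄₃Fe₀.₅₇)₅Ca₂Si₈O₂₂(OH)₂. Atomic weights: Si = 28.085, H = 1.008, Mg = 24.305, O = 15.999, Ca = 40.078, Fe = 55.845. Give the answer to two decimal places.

24.90 wt%

Formula mass = 2.15·24.305 + 2.85·55.845 + 2·40.078 + 8·28.085 + 24·15.999 + 2·1.008 = 902.242 g/mol, of which 224.680 g is Si.
So Si makes up 224.680/902.242 = 0.2490 of the mass, i.e. 24.90%.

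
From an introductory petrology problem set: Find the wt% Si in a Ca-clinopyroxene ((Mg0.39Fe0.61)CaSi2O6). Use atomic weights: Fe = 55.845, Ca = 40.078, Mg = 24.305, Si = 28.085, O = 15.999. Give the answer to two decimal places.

23.82 mass %

M((Mg0.39Fe0.61)CaSi2O6) = 235.786 g/mol.
Si contributes 2 × 28.085 = 56.170 g per mole.
56.170/235.786 = 0.2382 → 23.82%.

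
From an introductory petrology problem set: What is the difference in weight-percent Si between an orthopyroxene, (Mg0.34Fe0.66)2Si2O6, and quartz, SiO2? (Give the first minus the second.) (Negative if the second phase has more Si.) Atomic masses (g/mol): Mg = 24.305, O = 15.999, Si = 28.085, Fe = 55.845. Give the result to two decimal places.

First mineral: 56.170 g Si in 242.407 g formula = 23.17 wt% Si.
Second mineral: 28.085 g Si in 60.083 g formula = 46.74 wt% Si.
23.17% − 46.74% gives a difference of -23.57 percentage points.

-23.57 percentage points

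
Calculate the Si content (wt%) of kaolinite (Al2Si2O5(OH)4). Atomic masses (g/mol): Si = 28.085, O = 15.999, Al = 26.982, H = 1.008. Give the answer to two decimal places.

M(Al2Si2O5(OH)4) = 258.157 g/mol.
Si contributes 2 × 28.085 = 56.170 g per mole.
56.170/258.157 = 0.2176 → 21.76%.

21.76 wt%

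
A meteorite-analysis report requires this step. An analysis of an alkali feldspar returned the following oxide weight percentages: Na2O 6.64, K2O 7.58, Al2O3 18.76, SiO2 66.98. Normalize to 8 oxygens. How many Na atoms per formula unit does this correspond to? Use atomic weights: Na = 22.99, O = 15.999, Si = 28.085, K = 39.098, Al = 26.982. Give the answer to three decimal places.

6.64 wt% Na2O ÷ 61.979 g/mol = 0.10713 mol, giving 0.21426 Na and 0.10713 O.
7.58 wt% K2O ÷ 94.195 g/mol = 0.08047 mol, giving 0.16094 K and 0.08047 O.
18.76 wt% Al2O3 ÷ 101.961 g/mol = 0.18399 mol, giving 0.36798 Al and 0.55197 O.
66.98 wt% SiO2 ÷ 60.083 g/mol = 1.11479 mol, giving 1.11479 Si and 2.22958 O.
Oxygen sums to 2.96915; scaling by 8/2.96915 = 2.69437 puts the formula on 8 O.
Na: 0.21426 × 2.69437 = 0.577 atoms per formula unit.

0.577 Na apfu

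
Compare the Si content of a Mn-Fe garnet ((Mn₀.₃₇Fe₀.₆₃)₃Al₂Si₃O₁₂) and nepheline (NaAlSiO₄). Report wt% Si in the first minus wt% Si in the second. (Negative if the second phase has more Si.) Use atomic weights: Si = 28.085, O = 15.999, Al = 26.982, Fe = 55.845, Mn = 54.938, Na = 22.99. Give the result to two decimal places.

-2.81 percentage points

Si in (Mn₀.₃₇Fe₀.₆₃)₃Al₂Si₃O₁₂: molar mass 496.735 g/mol; 3×28.085 = 84.255 g → 16.96 wt%.
Si in NaAlSiO₄: molar mass 142.053 g/mol; 1×28.085 = 28.085 g → 19.77 wt%.
Difference = 16.96 − 19.77 = -2.81 percentage points.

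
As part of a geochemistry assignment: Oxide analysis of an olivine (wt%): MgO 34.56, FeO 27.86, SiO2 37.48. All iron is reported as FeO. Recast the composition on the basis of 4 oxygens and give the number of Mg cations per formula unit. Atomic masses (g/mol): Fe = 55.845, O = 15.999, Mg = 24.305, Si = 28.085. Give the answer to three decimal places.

1.376 Mg apfu

MgO (M=40.304): mol = 0.85748; Mg = 0.85748, O = 0.85748.
FeO (M=71.844): mol = 0.38778; Fe = 0.38778, O = 0.38778.
SiO2 (M=60.083): mol = 0.62380; Si = 0.62380, O = 1.24760.
ΣO = 2.49286; factor = 4/ΣO = 1.60458.
Mg apfu = 0.85748 × 1.60458 = 1.376.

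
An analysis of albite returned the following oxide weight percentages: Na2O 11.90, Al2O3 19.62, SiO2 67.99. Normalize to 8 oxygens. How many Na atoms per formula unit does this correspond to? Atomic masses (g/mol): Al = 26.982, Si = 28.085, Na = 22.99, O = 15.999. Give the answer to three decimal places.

1.013 Na apfu

Na2O (M=61.979): mol = 0.19200; Na = 0.38400, O = 0.19200.
Al2O3 (M=101.961): mol = 0.19243; Al = 0.38486, O = 0.57729.
SiO2 (M=60.083): mol = 1.13160; Si = 1.13160, O = 2.26320.
ΣO = 3.03249; factor = 8/ΣO = 2.63810.
Na apfu = 0.38400 × 2.63810 = 1.013.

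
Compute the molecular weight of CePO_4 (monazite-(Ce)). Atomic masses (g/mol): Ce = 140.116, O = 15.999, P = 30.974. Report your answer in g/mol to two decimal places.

235.09 g/mol

M = 1*140.116 + 1*30.974 + 4*15.999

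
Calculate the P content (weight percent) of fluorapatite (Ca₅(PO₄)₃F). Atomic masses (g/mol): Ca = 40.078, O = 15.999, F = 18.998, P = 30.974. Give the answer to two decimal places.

18.43 weight percent

Molar mass of Ca₅(PO₄)₃F: 5*40.078 + 3*30.974 + 12*15.999 + 1*18.998 = 504.298 g/mol.
Mass of P per formula unit: 3 × 30.974 = 92.922 g.
Weight fraction P = 92.922 / 504.298 = 0.1843.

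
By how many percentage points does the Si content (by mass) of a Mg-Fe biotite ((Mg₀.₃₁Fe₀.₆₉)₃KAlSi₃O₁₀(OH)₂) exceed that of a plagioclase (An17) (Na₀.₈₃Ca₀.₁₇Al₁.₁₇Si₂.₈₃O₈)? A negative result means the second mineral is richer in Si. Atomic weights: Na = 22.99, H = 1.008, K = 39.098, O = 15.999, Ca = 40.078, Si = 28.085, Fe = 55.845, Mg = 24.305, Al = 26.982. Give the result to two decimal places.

M((Mg₀.₃₁Fe₀.₆₉)₃KAlSi₃O₁₀(OH)₂) = 482.542 g/mol, so wt% Si = 84.255/482.542 × 100 = 17.46%.
M(Na₀.₈₃Ca₀.₁₇Al₁.₁₇Si₂.₈₃O₈) = 264.936 g/mol, so wt% Si = 79.481/264.936 × 100 = 30.00%.
17.46 − 30.00 = -12.54 pp.

-12.54 percentage points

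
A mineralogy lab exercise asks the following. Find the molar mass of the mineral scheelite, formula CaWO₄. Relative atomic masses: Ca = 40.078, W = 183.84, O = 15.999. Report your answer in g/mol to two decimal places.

The formula mass is the sum 1·40.078 + 1·183.84 + 4·15.999.

287.91 g/mol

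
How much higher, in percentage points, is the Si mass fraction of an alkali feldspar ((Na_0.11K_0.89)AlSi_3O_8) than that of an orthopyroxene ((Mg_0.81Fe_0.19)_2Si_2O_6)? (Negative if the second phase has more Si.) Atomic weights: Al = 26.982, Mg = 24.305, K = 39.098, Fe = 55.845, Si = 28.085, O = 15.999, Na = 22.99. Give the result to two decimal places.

4.07 percentage points

Si in (Na_0.11K_0.89)AlSi_3O_8: molar mass 276.555 g/mol; 3×28.085 = 84.255 g → 30.47 wt%.
Si in (Mg_0.81Fe_0.19)_2Si_2O_6: molar mass 212.759 g/mol; 2×28.085 = 56.170 g → 26.40 wt%.
Difference = 30.47 − 26.40 = 4.07 percentage points.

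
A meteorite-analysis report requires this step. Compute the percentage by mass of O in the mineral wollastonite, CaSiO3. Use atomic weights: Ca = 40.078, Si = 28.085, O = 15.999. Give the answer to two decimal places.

M(CaSiO3) = 116.160 g/mol.
O contributes 3 × 15.999 = 47.997 g per mole.
47.997/116.160 = 0.4132 → 41.32%.

41.32 mass %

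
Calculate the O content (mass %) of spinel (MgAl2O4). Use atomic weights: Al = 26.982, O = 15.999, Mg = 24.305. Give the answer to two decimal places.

44.98 mass %

M(MgAl2O4) = 142.265 g/mol.
O contributes 4 × 15.999 = 63.996 g per mole.
63.996/142.265 = 0.4498 → 44.98%.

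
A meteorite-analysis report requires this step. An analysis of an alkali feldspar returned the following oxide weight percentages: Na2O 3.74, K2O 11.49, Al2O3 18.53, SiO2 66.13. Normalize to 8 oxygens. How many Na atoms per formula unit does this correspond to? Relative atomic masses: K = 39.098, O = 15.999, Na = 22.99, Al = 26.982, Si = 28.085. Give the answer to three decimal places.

0.330 Na apfu

Na2O (M=61.979): mol = 0.06034; Na = 0.12068, O = 0.06034.
K2O (M=94.195): mol = 0.12198; K = 0.24396, O = 0.12198.
Al2O3 (M=101.961): mol = 0.18174; Al = 0.36348, O = 0.54522.
SiO2 (M=60.083): mol = 1.10064; Si = 1.10064, O = 2.20128.
ΣO = 2.92882; factor = 8/ΣO = 2.73148.
Na apfu = 0.12068 × 2.73148 = 0.330.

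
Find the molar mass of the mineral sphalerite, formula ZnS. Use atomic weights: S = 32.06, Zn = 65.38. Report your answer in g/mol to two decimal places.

M = 1×65.38 + 1×32.06

97.44 g/mol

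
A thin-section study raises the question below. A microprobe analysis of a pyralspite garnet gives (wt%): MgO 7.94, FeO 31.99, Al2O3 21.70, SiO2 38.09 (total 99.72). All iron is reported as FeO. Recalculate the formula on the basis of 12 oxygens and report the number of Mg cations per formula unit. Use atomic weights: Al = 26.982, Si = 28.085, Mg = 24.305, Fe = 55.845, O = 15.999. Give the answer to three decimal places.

MgO (M=40.304): mol = 0.19700; Mg = 0.19700, O = 0.19700.
FeO (M=71.844): mol = 0.44527; Fe = 0.44527, O = 0.44527.
Al2O3 (M=101.961): mol = 0.21283; Al = 0.42566, O = 0.63849.
SiO2 (M=60.083): mol = 0.63396; Si = 0.63396, O = 1.26792.
ΣO = 2.54868; factor = 12/ΣO = 4.70832.
Mg apfu = 0.19700 × 4.70832 = 0.928.

0.928 Mg apfu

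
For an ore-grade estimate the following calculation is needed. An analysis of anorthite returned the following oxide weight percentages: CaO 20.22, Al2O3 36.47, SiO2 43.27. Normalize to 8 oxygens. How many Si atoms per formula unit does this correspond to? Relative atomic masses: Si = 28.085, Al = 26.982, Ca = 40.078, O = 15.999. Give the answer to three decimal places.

2.005 Si apfu

20.22 wt% CaO ÷ 56.077 g/mol = 0.36058 mol, giving 0.36058 Ca and 0.36058 O.
36.47 wt% Al2O3 ÷ 101.961 g/mol = 0.35769 mol, giving 0.71538 Al and 1.07307 O.
43.27 wt% SiO2 ÷ 60.083 g/mol = 0.72017 mol, giving 0.72017 Si and 1.44034 O.
Oxygen sums to 2.87399; scaling by 8/2.87399 = 2.78359 puts the formula on 8 O.
Si: 0.72017 × 2.78359 = 2.005 atoms per formula unit.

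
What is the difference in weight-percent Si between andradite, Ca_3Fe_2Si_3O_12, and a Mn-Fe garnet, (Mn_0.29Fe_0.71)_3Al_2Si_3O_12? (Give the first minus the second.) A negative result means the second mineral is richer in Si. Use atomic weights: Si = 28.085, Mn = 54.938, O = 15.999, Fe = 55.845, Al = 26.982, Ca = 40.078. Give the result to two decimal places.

-0.37 percentage points

M(Ca_3Fe_2Si_3O_12) = 508.167 g/mol, so wt% Si = 84.255/508.167 × 100 = 16.58%.
M((Mn_0.29Fe_0.71)_3Al_2Si_3O_12) = 496.953 g/mol, so wt% Si = 84.255/496.953 × 100 = 16.95%.
16.58 − 16.95 = -0.37 pp.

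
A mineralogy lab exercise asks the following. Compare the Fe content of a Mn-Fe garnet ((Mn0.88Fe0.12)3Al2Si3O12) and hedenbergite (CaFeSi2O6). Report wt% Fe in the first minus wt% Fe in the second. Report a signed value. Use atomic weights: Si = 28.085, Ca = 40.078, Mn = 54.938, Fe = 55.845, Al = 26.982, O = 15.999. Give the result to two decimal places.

-18.45 percentage points

Fe in (Mn0.88Fe0.12)3Al2Si3O12: molar mass 495.348 g/mol; 0.36×55.845 = 20.104 g → 4.06 wt%.
Fe in CaFeSi2O6: molar mass 248.087 g/mol; 1×55.845 = 55.845 g → 22.51 wt%.
Difference = 4.06 − 22.51 = -18.45 percentage points.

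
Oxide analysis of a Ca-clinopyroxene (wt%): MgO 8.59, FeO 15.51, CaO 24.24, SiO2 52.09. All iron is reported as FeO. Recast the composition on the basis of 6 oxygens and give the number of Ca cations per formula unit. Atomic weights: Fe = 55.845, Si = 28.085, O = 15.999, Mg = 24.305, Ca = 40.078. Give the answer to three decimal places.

0.999 Ca apfu

MgO: 8.59/40.304 = 0.21313 mol → 0.21313 mol Mg, 0.21313 mol O.
FeO: 15.51/71.844 = 0.21588 mol → 0.21588 mol Fe, 0.21588 mol O.
CaO: 24.24/56.077 = 0.43226 mol → 0.43226 mol Ca, 0.43226 mol O.
SiO2: 52.09/60.083 = 0.86697 mol → 0.86697 mol Si, 1.73394 mol O.
Total oxygen = 2.59521 mol. Normalization factor = 6/2.59521 = 2.31195.
Ca per 6 O = 0.43226 × 2.31195 = 0.999.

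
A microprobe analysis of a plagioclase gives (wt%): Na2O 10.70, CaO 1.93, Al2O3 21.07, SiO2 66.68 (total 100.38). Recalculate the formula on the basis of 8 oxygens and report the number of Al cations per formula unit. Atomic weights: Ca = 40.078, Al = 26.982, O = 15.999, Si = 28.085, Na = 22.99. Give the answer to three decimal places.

Na2O: 10.70/61.979 = 0.17264 mol → 0.34528 mol Na, 0.17264 mol O.
CaO: 1.93/56.077 = 0.03442 mol → 0.03442 mol Ca, 0.03442 mol O.
Al2O3: 21.07/101.961 = 0.20665 mol → 0.41330 mol Al, 0.61995 mol O.
SiO2: 66.68/60.083 = 1.10980 mol → 1.10980 mol Si, 2.21960 mol O.
Total oxygen = 3.04661 mol. Normalization factor = 8/3.04661 = 2.62587.
Al per 8 O = 0.41330 × 2.62587 = 1.085.

1.085 Al apfu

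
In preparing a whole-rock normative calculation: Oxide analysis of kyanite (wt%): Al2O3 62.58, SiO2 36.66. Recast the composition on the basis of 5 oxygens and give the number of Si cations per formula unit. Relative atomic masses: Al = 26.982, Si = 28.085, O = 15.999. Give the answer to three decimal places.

Al2O3 (M=101.961): mol = 0.61376; Al = 1.22752, O = 1.84128.
SiO2 (M=60.083): mol = 0.61016; Si = 0.61016, O = 1.22032.
ΣO = 3.06160; factor = 5/ΣO = 1.63313.
Si apfu = 0.61016 × 1.63313 = 0.996.

0.996 Si apfu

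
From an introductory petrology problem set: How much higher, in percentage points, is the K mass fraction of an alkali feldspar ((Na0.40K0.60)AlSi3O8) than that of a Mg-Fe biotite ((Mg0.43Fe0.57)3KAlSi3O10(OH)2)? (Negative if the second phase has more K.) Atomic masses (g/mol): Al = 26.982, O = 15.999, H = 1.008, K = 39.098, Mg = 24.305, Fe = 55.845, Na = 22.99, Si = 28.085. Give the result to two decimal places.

0.33 percentage points

K in (Na0.40K0.60)AlSi3O8: molar mass 271.884 g/mol; 0.60×39.098 = 23.459 g → 8.63 wt%.
K in (Mg0.43Fe0.57)3KAlSi3O10(OH)2: molar mass 471.187 g/mol; 1×39.098 = 39.098 g → 8.30 wt%.
Difference = 8.63 − 8.30 = 0.33 percentage points.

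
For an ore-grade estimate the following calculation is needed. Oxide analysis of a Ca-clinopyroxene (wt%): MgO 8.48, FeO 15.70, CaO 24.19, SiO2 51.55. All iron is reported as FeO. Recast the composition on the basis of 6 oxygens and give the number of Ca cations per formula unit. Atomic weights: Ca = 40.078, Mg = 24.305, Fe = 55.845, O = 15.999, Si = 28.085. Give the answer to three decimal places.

1.005 Ca apfu

8.48 wt% MgO ÷ 40.304 g/mol = 0.21040 mol, giving 0.21040 Mg and 0.21040 O.
15.70 wt% FeO ÷ 71.844 g/mol = 0.21853 mol, giving 0.21853 Fe and 0.21853 O.
24.19 wt% CaO ÷ 56.077 g/mol = 0.43137 mol, giving 0.43137 Ca and 0.43137 O.
51.55 wt% SiO2 ÷ 60.083 g/mol = 0.85798 mol, giving 0.85798 Si and 1.71596 O.
Oxygen sums to 2.57626; scaling by 6/2.57626 = 2.32896 puts the formula on 6 O.
Ca: 0.43137 × 2.32896 = 1.005 atoms per formula unit.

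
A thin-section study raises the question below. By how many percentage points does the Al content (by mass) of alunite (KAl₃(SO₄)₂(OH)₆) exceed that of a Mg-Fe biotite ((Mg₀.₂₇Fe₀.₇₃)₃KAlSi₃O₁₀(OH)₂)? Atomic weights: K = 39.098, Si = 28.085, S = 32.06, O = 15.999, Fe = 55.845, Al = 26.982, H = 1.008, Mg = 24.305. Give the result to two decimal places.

First mineral: 80.946 g Al in 414.198 g formula = 19.54 wt% Al.
Second mineral: 26.982 g Al in 486.327 g formula = 5.55 wt% Al.
19.54% − 5.55% gives a difference of 13.99 percentage points.

13.99 percentage points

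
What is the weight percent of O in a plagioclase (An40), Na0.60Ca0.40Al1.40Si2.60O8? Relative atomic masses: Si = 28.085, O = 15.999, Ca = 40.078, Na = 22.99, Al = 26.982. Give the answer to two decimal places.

M(Na0.60Ca0.40Al1.40Si2.60O8) = 268.613 g/mol.
O contributes 8 × 15.999 = 127.992 g per mole.
127.992/268.613 = 0.4765 → 47.65%.

47.65 weight percent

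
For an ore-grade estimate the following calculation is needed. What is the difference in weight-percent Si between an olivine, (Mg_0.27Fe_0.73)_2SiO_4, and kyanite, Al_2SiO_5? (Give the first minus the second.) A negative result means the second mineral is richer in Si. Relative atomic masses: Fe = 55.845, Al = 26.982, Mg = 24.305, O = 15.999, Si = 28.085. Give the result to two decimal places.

-2.29 percentage points

Si in (Mg_0.27Fe_0.73)_2SiO_4: molar mass 186.739 g/mol; 1×28.085 = 28.085 g → 15.04 wt%.
Si in Al_2SiO_5: molar mass 162.044 g/mol; 1×28.085 = 28.085 g → 17.33 wt%.
Difference = 15.04 − 17.33 = -2.29 percentage points.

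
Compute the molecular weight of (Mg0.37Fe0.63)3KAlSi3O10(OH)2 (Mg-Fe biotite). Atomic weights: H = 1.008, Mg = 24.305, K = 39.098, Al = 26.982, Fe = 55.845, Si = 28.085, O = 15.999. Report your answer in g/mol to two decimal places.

476.86 g/mol

M = 1.11*24.305 + 1.89*55.845 + 1*39.098 + 1*26.982 + 3*28.085 + 12*15.999 + 2*1.008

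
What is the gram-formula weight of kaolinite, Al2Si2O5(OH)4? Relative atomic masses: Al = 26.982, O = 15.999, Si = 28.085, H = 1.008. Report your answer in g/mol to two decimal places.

258.16 g/mol

M = 2×26.982 + 2×28.085 + 9×15.999 + 4×1.008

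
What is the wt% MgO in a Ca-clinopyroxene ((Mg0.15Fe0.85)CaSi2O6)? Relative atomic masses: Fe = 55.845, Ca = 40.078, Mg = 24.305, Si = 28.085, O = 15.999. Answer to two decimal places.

Molar mass of (Mg0.15Fe0.85)CaSi2O6 = 0.15*24.305 + 0.85*55.845 + 1*40.078 + 2*28.085 + 6*15.999 = 243.356 g/mol.
Each formula unit contains 0.15 Mg, equivalent to 0.15/1 = 0.1500 mol MgO.
M(MgO) = 1×24.305 + 1×15.999 = 40.304 g/mol.
Mass of MgO per formula unit = 0.1500 × 40.304 = 6.046 g.
MgO wt% = 6.046 / 243.356 × 100 = 2.48%.

2.48 wt%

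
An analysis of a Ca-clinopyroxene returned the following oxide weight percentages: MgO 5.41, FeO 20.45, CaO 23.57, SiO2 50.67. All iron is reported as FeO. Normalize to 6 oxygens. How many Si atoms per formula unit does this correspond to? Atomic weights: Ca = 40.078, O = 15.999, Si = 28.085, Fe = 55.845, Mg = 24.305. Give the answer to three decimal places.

2.003 Si apfu

MgO: 5.41/40.304 = 0.13423 mol → 0.13423 mol Mg, 0.13423 mol O.
FeO: 20.45/71.844 = 0.28464 mol → 0.28464 mol Fe, 0.28464 mol O.
CaO: 23.57/56.077 = 0.42031 mol → 0.42031 mol Ca, 0.42031 mol O.
SiO2: 50.67/60.083 = 0.84333 mol → 0.84333 mol Si, 1.68666 mol O.
Total oxygen = 2.52584 mol. Normalization factor = 6/2.52584 = 2.37545.
Si per 6 O = 0.84333 × 2.37545 = 2.003.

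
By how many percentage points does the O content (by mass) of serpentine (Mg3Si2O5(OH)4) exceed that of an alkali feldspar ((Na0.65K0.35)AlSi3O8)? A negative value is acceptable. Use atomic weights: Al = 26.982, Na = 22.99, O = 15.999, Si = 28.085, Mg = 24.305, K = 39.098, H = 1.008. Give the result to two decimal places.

First mineral: 143.991 g O in 277.108 g formula = 51.96 wt% O.
Second mineral: 127.992 g O in 267.857 g formula = 47.78 wt% O.
51.96% − 47.78% gives a difference of 4.18 percentage points.

4.18 percentage points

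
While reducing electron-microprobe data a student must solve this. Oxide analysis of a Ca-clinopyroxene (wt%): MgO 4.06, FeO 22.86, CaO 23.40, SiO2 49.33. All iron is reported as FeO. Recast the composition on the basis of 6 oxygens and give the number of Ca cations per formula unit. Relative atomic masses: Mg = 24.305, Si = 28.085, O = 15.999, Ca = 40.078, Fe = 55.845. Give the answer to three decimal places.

MgO: 4.06/40.304 = 0.10073 mol → 0.10073 mol Mg, 0.10073 mol O.
FeO: 22.86/71.844 = 0.31819 mol → 0.31819 mol Fe, 0.31819 mol O.
CaO: 23.40/56.077 = 0.41728 mol → 0.41728 mol Ca, 0.41728 mol O.
SiO2: 49.33/60.083 = 0.82103 mol → 0.82103 mol Si, 1.64206 mol O.
Total oxygen = 2.47826 mol. Normalization factor = 6/2.47826 = 2.42105.
Ca per 6 O = 0.41728 × 2.42105 = 1.010.

1.010 Ca apfu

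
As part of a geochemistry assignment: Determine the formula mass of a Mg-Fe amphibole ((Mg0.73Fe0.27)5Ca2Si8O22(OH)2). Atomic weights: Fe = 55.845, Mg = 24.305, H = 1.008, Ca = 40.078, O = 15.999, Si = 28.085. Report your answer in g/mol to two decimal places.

854.93 g/mol

The formula mass is the sum 3.65(24.305) + 1.35(55.845) + 2(40.078) + 8(28.085) + 24(15.999) + 2(1.008).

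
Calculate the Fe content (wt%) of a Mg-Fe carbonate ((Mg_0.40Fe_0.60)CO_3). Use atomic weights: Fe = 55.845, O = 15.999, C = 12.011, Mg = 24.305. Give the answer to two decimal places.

32.46 wt%

M((Mg_0.40Fe_0.60)CO_3) = 103.237 g/mol.
Fe contributes 0.60 × 55.845 = 33.507 g per mole.
33.507/103.237 = 0.3246 → 32.46%.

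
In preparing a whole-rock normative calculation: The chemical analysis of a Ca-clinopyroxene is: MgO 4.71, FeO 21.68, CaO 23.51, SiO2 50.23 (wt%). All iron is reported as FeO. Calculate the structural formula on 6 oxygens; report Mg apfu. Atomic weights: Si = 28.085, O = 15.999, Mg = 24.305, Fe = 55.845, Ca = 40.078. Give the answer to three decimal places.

4.71 wt% MgO ÷ 40.304 g/mol = 0.11686 mol, giving 0.11686 Mg and 0.11686 O.
21.68 wt% FeO ÷ 71.844 g/mol = 0.30176 mol, giving 0.30176 Fe and 0.30176 O.
23.51 wt% CaO ÷ 56.077 g/mol = 0.41924 mol, giving 0.41924 Ca and 0.41924 O.
50.23 wt% SiO2 ÷ 60.083 g/mol = 0.83601 mol, giving 0.83601 Si and 1.67202 O.
Oxygen sums to 2.50988; scaling by 6/2.50988 = 2.39055 puts the formula on 6 O.
Mg: 0.11686 × 2.39055 = 0.279 atoms per formula unit.

0.279 Mg apfu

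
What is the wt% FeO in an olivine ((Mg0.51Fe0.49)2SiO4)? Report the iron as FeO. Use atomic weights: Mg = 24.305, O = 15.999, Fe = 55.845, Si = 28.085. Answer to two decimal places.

41.03 wt%

Formula mass = 171.600 g/mol.
0.98 Fe → 0.9800 mol FeO per formula unit; M(FeO) = 71.844, so FeO mass = 70.407 g.
70.407/171.600 × 100 = 41.03 wt%.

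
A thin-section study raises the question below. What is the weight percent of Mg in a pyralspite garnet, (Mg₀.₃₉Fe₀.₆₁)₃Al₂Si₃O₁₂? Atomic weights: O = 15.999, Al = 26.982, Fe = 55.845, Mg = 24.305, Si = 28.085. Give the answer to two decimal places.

Formula mass = 1.17*24.305 + 1.83*55.845 + 2*26.982 + 3*28.085 + 12*15.999 = 460.840 g/mol, of which 28.437 g is Mg.
So Mg makes up 28.437/460.840 = 0.0617 of the mass, i.e. 6.17%.

6.17 weight percent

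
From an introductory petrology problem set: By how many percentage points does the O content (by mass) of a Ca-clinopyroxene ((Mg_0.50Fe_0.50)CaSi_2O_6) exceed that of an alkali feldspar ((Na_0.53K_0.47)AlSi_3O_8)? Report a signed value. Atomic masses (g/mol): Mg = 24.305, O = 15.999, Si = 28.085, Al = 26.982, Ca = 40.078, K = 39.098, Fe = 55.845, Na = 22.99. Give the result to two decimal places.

-6.12 percentage points

M((Mg_0.50Fe_0.50)CaSi_2O_6) = 232.317 g/mol, so wt% O = 95.994/232.317 × 100 = 41.32%.
M((Na_0.53K_0.47)AlSi_3O_8) = 269.790 g/mol, so wt% O = 127.992/269.790 × 100 = 47.44%.
41.32 − 47.44 = -6.12 pp.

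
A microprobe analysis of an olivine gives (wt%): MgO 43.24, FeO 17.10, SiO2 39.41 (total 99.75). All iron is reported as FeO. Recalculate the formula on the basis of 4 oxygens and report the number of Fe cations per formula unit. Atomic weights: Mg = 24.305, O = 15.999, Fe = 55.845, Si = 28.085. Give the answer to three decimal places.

0.363 Fe apfu

43.24 wt% MgO ÷ 40.304 g/mol = 1.07285 mol, giving 1.07285 Mg and 1.07285 O.
17.10 wt% FeO ÷ 71.844 g/mol = 0.23802 mol, giving 0.23802 Fe and 0.23802 O.
39.41 wt% SiO2 ÷ 60.083 g/mol = 0.65593 mol, giving 0.65593 Si and 1.31186 O.
Oxygen sums to 2.62273; scaling by 4/2.62273 = 1.52513 puts the formula on 4 O.
Fe: 0.23802 × 1.52513 = 0.363 atoms per formula unit.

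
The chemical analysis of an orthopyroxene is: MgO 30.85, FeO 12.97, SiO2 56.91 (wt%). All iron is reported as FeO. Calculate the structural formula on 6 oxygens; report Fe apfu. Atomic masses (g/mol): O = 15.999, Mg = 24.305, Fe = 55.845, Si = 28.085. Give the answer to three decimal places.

0.381 Fe apfu

MgO: 30.85/40.304 = 0.76543 mol → 0.76543 mol Mg, 0.76543 mol O.
FeO: 12.97/71.844 = 0.18053 mol → 0.18053 mol Fe, 0.18053 mol O.
SiO2: 56.91/60.083 = 0.94719 mol → 0.94719 mol Si, 1.89438 mol O.
Total oxygen = 2.84034 mol. Normalization factor = 6/2.84034 = 2.11242.
Fe per 6 O = 0.18053 × 2.11242 = 0.381.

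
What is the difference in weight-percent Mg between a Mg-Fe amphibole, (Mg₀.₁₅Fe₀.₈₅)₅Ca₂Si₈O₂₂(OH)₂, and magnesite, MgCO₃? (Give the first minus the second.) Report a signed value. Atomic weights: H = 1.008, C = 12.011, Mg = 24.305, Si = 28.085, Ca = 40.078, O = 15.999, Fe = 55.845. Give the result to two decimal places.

M((Mg₀.₁₅Fe₀.₈₅)₅Ca₂Si₈O₂₂(OH)₂) = 946.398 g/mol, so wt% Mg = 18.229/946.398 × 100 = 1.93%.
M(MgCO₃) = 84.313 g/mol, so wt% Mg = 24.305/84.313 × 100 = 28.83%.
1.93 − 28.83 = -26.90 pp.

-26.90 percentage points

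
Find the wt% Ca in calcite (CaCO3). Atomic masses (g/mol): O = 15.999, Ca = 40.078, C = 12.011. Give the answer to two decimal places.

40.04 wt%

M(CaCO3) = 100.086 g/mol.
Ca contributes 1 × 40.078 = 40.078 g per mole.
40.078/100.086 = 0.4004 → 40.04%.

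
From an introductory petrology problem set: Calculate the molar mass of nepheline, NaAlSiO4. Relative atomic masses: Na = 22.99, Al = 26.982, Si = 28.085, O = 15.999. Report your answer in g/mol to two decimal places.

142.05 g/mol

The formula mass is the sum 1*22.99 + 1*26.982 + 1*28.085 + 4*15.999.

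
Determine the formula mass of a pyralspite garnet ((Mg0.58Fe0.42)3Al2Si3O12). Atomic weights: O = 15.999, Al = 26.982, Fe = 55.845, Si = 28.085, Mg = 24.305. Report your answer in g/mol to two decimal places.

Mg: 1.74 × 24.305 = 42.2907
Fe: 1.26 × 55.845 = 70.3647
Al: 2 × 26.982 = 53.9640
Si: 3 × 28.085 = 84.2550
O: 12 × 15.999 = 191.9880
Summing the contributions gives the formula mass.

442.86 g/mol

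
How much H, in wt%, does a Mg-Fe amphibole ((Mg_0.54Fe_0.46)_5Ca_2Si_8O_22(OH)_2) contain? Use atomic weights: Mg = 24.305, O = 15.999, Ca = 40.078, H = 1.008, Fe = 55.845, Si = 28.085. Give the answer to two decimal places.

Formula mass = 2.70·24.305 + 2.30·55.845 + 2·40.078 + 8·28.085 + 24·15.999 + 2·1.008 = 884.895 g/mol, of which 2.016 g is H.
So H makes up 2.016/884.895 = 0.0023 of the mass, i.e. 0.23%.

0.23 wt%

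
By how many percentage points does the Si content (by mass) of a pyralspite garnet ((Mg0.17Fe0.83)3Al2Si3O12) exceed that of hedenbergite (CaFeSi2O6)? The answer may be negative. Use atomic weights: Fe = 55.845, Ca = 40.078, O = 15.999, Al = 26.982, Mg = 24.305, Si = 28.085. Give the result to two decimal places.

Si in (Mg0.17Fe0.83)3Al2Si3O12: molar mass 481.657 g/mol; 3×28.085 = 84.255 g → 17.49 wt%.
Si in CaFeSi2O6: molar mass 248.087 g/mol; 2×28.085 = 56.170 g → 22.64 wt%.
Difference = 17.49 − 22.64 = -5.15 percentage points.

-5.15 percentage points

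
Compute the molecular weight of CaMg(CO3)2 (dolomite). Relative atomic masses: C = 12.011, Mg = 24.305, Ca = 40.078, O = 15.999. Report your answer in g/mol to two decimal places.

Ca: 1 × 40.078 = 40.0780
Mg: 1 × 24.305 = 24.3050
C: 2 × 12.011 = 24.0220
O: 6 × 15.999 = 95.9940
Summing the contributions gives the formula mass.

184.40 g/mol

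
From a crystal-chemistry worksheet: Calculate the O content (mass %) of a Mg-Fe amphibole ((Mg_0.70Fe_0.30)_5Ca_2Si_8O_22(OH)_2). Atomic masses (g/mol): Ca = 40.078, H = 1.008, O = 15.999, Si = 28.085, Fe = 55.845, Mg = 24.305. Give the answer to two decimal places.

Formula mass = 3.50·24.305 + 1.50·55.845 + 2·40.078 + 8·28.085 + 24·15.999 + 2·1.008 = 859.663 g/mol, of which 383.976 g is O.
So O makes up 383.976/859.663 = 0.4467 of the mass, i.e. 44.67%.

44.67 mass %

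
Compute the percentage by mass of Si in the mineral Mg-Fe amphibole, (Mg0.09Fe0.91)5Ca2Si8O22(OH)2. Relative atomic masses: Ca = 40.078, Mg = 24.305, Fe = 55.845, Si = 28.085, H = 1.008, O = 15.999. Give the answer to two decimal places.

Formula mass = 0.45×24.305 + 4.55×55.845 + 2×40.078 + 8×28.085 + 24×15.999 + 2×1.008 = 955.860 g/mol, of which 224.680 g is Si.
So Si makes up 224.680/955.860 = 0.2351 of the mass, i.e. 23.51%.

23.51 weight percent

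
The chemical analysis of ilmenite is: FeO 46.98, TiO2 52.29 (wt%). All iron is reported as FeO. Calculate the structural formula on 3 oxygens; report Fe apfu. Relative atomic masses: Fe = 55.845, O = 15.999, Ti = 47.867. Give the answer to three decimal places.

0.999 Fe apfu

FeO (M=71.844): mol = 0.65392; Fe = 0.65392, O = 0.65392.
TiO2 (M=79.865): mol = 0.65473; Ti = 0.65473, O = 1.30946.
ΣO = 1.96338; factor = 3/ΣO = 1.52798.
Fe apfu = 0.65392 × 1.52798 = 0.999.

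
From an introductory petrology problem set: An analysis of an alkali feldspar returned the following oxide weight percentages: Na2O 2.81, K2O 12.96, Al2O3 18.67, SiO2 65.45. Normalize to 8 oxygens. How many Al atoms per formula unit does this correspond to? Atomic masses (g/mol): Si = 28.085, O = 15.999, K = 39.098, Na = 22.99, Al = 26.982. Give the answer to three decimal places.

1.006 Al apfu

Na2O (M=61.979): mol = 0.04534; Na = 0.09068, O = 0.04534.
K2O (M=94.195): mol = 0.13759; K = 0.27518, O = 0.13759.
Al2O3 (M=101.961): mol = 0.18311; Al = 0.36622, O = 0.54933.
SiO2 (M=60.083): mol = 1.08933; Si = 1.08933, O = 2.17866.
ΣO = 2.91092; factor = 8/ΣO = 2.74827.
Al apfu = 0.36622 × 2.74827 = 1.006.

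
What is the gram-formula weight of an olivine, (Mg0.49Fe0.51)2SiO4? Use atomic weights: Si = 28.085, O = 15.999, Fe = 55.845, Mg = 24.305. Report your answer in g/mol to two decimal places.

M = 0.98·24.305 + 1.02·55.845 + 1·28.085 + 4·15.999

172.86 g/mol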